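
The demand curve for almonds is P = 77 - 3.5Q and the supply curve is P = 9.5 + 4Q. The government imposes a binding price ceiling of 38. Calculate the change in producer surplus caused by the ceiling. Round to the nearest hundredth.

Free-market equilibrium: 77 - 3.5Q = 9.5 + 4Q gives Q* = 9, P* = 45.5.
At the ceiling price 38, quantity supplied is (38 - 9.5)/4 = 7.125; supply is the short side, so Q = 7.125 trades at P = 38.
PS goes from (1/2)(9)(36) = 162 to 101.5312 (computed as (38 - 9.5)(7.125) - (1/2)(4)(7.125)^2), a change of -60.4688.

-60.47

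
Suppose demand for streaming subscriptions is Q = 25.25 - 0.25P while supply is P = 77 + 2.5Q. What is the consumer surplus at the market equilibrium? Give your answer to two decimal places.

27.27

Rewriting demand in inverse form: P = 101 - 4Q.
Setting demand equal to supply, 24 = 6.5Q, so Q* = 3.6923 and P* = 86.2308.
Consumer surplus is the triangle under demand above P*: (1/2)(3.6923)(101 - 86.2308) = (1/2)(3.6923)(14.7692) = 27.2663.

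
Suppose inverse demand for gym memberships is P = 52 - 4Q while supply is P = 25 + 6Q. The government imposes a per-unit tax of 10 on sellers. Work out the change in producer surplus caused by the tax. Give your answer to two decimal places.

Without the tax, 52 - 4Q = 25 + 6Q so Q* = 2.7 and P* = 41.2.
With the tax, sellers need 10 more per unit: 52 - 4Q = 25 + 6Q + 10, so Q_t = 1.7. Buyers pay P_b = 45.2; sellers receive P_s = P_b - 10 = 35.2.
PS falls from (1/2)(2.7)(16.2) = 21.87 to (1/2)(1.7)(10.2) = 8.67, a change of -13.2.

-13.20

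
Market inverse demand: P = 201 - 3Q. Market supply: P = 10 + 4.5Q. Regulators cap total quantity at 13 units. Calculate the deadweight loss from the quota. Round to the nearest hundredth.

582.82

Without the quota, 201 - 3Q = 10 + 4.5Q gives Q* = 25.4667.
At Q = 13 the demand price is 201 - 3(13) = 162 and the supply price is 10 + 4.5(13) = 68.5.
DWL = (1/2)(gap between curves at 13) x (Q* - 13) = (1/2)(93.5)(12.4667) = 582.8167.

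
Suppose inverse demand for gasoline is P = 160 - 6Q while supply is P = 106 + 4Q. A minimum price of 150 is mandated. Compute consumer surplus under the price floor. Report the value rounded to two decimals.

Without the control, 160 - 6Q = 106 + 4Q so Q* = 5.4 and P* = 127.6.
At the floor price 150, quantity demanded is (160 - 150)/6 = 1.6667; demand is the short side, so Q = 1.6667 trades at P = 150.
CS is the triangle under demand above 150: (1/2)(1.6667)(160 - 150) = 8.3333.

8.33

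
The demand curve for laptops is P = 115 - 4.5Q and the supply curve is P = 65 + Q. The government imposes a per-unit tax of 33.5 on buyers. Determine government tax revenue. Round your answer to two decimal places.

Without the tax, 115 - 4.5Q = 65 + Q so Q* = 9.0909 and P* = 74.0909.
A tax on buyers shifts demand down by 33.5: (115 - 33.5) - 4.5Q = 65 + Q, so Q_t = 3. Buyers pay P_b = 101.5; sellers receive P_s = P_b - 33.5 = 68.
Tax revenue = t x Q_t = 33.5 x 3 = 100.5.

100.50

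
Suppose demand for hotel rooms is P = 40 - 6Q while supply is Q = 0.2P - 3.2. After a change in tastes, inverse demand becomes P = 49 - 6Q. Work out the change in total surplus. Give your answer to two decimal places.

23.32

Rewriting supply in inverse form: P = 16 + 5Q.
Initial equilibrium: Q_0 = 2.1818, P_0 = 26.9091; CS_0 = (1/2)(2.1818)(13.0909) = 14.281, PS_0 = (1/2)(2.1818)(10.9091) = 11.9008.
New equilibrium: 49 - 6Q = 16 + 5Q gives Q_1 = 3, P_1 = 31; CS_1 = 27, PS_1 = 22.5.
Change in total surplus = (27 + 22.5) - (14.281 + 11.9008) = 23.3182.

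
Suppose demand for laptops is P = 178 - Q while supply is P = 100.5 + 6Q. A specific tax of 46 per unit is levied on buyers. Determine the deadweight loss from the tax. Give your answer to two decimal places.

Pre-tax equilibrium: 178 - Q = 100.5 + 6Q gives Q* = 11.0714, P* = 166.9286.
With the tax, buyers' net willingness to pay falls by 46: (178 - 46) - Q = 100.5 + 6Q, so Q_t = 4.5. Buyers pay P_b = 173.5; sellers receive P_s = P_b - 46 = 127.5.
Deadweight loss is the triangle between the curves from Q_t to Q*: (1/2)(11.0714 - 4.5)(46) = 151.1429.

151.14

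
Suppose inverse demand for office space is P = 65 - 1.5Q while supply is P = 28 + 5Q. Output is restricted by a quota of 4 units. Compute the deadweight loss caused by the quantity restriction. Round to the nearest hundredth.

9.31

Unrestricted equilibrium: Q* = (65 - 28)/(1.5 + 5) = 5.6923.
At Q = 4 the demand price is 65 - 1.5(4) = 59 and the supply price is 28 + 5(4) = 48.
DWL = (1/2)(gap between curves at 4) x (Q* - 4) = (1/2)(11)(1.6923) = 9.3077.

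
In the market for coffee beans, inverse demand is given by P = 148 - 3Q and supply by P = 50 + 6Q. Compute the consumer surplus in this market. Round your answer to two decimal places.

177.85

Setting demand equal to supply, 98 = 9Q, so Q* = 10.8889 and P* = 115.3333.
CS is the area between the demand curve and P* from 0 to Q*: (1/2)(10.8889)(32.6667) = 177.8519.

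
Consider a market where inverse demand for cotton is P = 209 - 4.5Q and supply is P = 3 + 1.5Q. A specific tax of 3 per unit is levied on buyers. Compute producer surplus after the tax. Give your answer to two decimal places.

858.52

Pre-tax equilibrium: 209 - 4.5Q = 3 + 1.5Q gives Q* = 34.3333, P* = 54.5.
With the tax, buyers' net willingness to pay falls by 3: (209 - 3) - 4.5Q = 3 + 1.5Q, so Q_t = 33.8333. Buyers pay P_b = 56.75; sellers receive P_s = P_b - 3 = 53.75.
PS = (1/2)(Q_t)(P_s - 3) = (1/2)(33.8333)(50.75) = 858.5208.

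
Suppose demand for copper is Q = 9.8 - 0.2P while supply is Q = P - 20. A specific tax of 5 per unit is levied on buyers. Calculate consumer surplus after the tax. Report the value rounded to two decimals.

40.00

Rewriting demand in inverse form: P = 49 - 5Q.
Rewriting supply in inverse form: P = 20 + Q.
Without the tax, 49 - 5Q = 20 + Q so Q* = 4.8333 and P* = 24.8333.
With the tax, buyers' net willingness to pay falls by 5: (49 - 5) - 5Q = 20 + Q, so Q_t = 4. Buyers pay P_b = 29; sellers receive P_s = P_b - 5 = 24.
CS = (1/2)(Q_t)(49 - P_b) = (1/2)(4)(20) = 40.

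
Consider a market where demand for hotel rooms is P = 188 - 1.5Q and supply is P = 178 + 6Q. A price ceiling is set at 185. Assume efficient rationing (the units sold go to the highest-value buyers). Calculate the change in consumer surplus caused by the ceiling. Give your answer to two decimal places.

1.15

Free-market equilibrium: 188 - 1.5Q = 178 + 6Q gives Q* = 1.3333, P* = 186.
At P = 185, sellers supply (185 - 178)/6 = 1.1667 while buyers want more, so the quantity traded is 1.1667 at price 185.
CS goes from (1/2)(1.3333)(2) = 1.3333 to 2.4792 (computed as (188 - 185)(1.1667) - (1/2)(1.5)(1.1667)^2), a change of 1.1458.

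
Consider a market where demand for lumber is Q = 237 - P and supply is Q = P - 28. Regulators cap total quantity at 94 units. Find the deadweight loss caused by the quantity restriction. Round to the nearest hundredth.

110.25

Rewriting demand in inverse form: P = 237 - Q.
Rewriting supply in inverse form: P = 28 + Q.
Unrestricted equilibrium: Q* = (237 - 28)/(1 + 1) = 104.5.
At Q = 94 the demand price is 237 - (94) = 143 and the supply price is 28 + (94) = 122.
Deadweight loss is the triangle between the curves from 94 to 104.5: (1/2)(143 - 122)(104.5 - 94) = 110.25.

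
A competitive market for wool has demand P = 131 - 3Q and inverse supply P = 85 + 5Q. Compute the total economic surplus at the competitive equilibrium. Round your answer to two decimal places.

132.25

Setting demand equal to supply, 46 = 8Q, so Q* = 5.75 and P* = 113.75.
CS = (1/2)(5.75)(17.25) = 49.5938 and PS = (1/2)(5.75)(28.75) = 82.6562, so total surplus = 132.25.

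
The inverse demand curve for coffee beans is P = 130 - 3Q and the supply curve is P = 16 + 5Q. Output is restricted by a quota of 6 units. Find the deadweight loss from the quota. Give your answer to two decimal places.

272.25

Without the quota, 130 - 3Q = 16 + 5Q gives Q* = 14.25.
At Q = 6 the demand price is 130 - 3(6) = 112 and the supply price is 16 + 5(6) = 46.
Deadweight loss is the triangle between the curves from 6 to 14.25: (1/2)(112 - 46)(14.25 - 6) = 272.25.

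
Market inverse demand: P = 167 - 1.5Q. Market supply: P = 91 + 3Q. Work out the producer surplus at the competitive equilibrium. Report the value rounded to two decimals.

427.85

Equilibrium: 167 - 1.5Q = 91 + 3Q, so Q* = 16.8889 and P* = 141.6667.
Producer surplus is the triangle above supply below P*: (1/2)(16.8889)(141.6667 - 91) = (1/2)(16.8889)(50.6667) = 427.8519.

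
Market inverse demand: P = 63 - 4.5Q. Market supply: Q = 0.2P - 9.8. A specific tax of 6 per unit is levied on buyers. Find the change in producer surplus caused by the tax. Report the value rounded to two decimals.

-3.66

Rewriting supply in inverse form: P = 49 + 5Q.
Without the tax, 63 - 4.5Q = 49 + 5Q so Q* = 1.4737 and P* = 56.3684.
With the tax, buyers' net willingness to pay falls by 6: (63 - 6) - 4.5Q = 49 + 5Q, so Q_t = 0.8421. Buyers pay P_b = 59.2105; sellers receive P_s = P_b - 6 = 53.2105.
PS falls from (1/2)(1.4737)(7.3684) = 5.4294 to (1/2)(0.8421)(4.2105) = 1.7729, a change of -3.6565.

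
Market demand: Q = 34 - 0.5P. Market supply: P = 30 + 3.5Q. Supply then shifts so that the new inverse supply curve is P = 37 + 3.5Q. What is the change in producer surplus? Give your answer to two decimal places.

Rewriting demand in inverse form: P = 68 - 2Q.
Initial equilibrium: Q_0 = 6.9091, P_0 = 54.1818; CS_0 = (1/2)(6.9091)(13.8182) = 47.7355, PS_0 = (1/2)(6.9091)(24.1818) = 83.5372.
New equilibrium: 68 - 2Q = 37 + 3.5Q gives Q_1 = 5.6364, P_1 = 56.7273; CS_1 = 31.7686, PS_1 = 55.595.
Change in producer surplus = 55.595 - 83.5372 = -27.9421.

-27.94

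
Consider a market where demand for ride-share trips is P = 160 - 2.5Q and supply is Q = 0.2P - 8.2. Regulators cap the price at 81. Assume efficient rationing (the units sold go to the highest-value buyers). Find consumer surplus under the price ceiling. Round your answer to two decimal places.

552.00

Rewriting supply in inverse form: P = 41 + 5Q.
Without the control, 160 - 2.5Q = 41 + 5Q so Q* = 15.8667 and P* = 120.3333.
At P = 81, sellers supply (81 - 41)/5 = 8 while buyers want more, so the quantity traded is 8 at price 81.
The demand price at Q = 8 is 140. CS is the trapezoid between demand and 81 over [0, 8]: (1/2)[(160 - 81) + (140 - 81)](8) = 552.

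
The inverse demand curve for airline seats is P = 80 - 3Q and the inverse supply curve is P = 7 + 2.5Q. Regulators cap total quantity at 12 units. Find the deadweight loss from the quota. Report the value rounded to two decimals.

4.45

Without the quota, 80 - 3Q = 7 + 2.5Q gives Q* = 13.2727.
At Q = 12 the demand price is 80 - 3(12) = 44 and the supply price is 7 + 2.5(12) = 37.
Deadweight loss is the triangle between the curves from 12 to 13.2727: (1/2)(44 - 37)(13.2727 - 12) = 4.4545.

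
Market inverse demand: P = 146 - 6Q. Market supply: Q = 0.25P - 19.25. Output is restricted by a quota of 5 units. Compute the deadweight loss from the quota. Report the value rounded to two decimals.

18.05

Rewriting supply in inverse form: P = 77 + 4Q.
Unrestricted equilibrium: Q* = (146 - 77)/(6 + 4) = 6.9.
At Q = 5 the demand price is 146 - 6(5) = 116 and the supply price is 77 + 4(5) = 97.
DWL = (1/2)(gap between curves at 5) x (Q* - 5) = (1/2)(19)(1.9) = 18.05.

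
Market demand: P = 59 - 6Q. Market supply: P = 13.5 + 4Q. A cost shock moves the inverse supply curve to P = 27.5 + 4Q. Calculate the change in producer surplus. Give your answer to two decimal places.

Initial equilibrium: Q_0 = 4.55, P_0 = 31.7; CS_0 = (1/2)(4.55)(27.3) = 62.1075, PS_0 = (1/2)(4.55)(18.2) = 41.405.
New equilibrium: 59 - 6Q = 27.5 + 4Q gives Q_1 = 3.15, P_1 = 40.1; CS_1 = 29.7675, PS_1 = 19.845.
Change in producer surplus = 19.845 - 41.405 = -21.56.

-21.56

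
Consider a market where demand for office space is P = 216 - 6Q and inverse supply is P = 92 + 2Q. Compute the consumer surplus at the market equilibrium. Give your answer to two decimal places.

720.75

Setting demand equal to supply, 124 = 8Q, so Q* = 15.5 and P* = 123.
The demand choke price is 216, so CS = (1/2)(Q*)(216 - P*) = (1/2)(15.5)(93) = 720.75.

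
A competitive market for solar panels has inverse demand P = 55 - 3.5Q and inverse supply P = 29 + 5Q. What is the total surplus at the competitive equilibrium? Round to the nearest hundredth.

39.76

Equilibrium: 55 - 3.5Q = 29 + 5Q, so Q* = 3.0588 and P* = 44.2941.
Total surplus is the full triangle between the curves from 0 to Q*: (1/2)(3.0588)(55 - 29) = 39.7647.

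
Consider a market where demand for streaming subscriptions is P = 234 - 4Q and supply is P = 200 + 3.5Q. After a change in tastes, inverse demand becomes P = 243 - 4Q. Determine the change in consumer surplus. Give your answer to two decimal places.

24.64

Initial equilibrium: Q_0 = 4.5333, P_0 = 215.8667; CS_0 = (1/2)(4.5333)(18.1333) = 41.1022, PS_0 = (1/2)(4.5333)(15.8667) = 35.9644.
New equilibrium: 243 - 4Q = 200 + 3.5Q gives Q_1 = 5.7333, P_1 = 220.0667; CS_1 = 65.7422, PS_1 = 57.5244.
Change in consumer surplus = 65.7422 - 41.1022 = 24.64.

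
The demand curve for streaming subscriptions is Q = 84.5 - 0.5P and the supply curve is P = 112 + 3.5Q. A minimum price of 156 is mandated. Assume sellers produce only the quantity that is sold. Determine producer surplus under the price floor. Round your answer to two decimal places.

Rewriting demand in inverse form: P = 169 - 2Q.
Without the control, 169 - 2Q = 112 + 3.5Q so Q* = 10.3636 and P* = 148.2727.
At P = 156, buyers demand (169 - 156)/2 = 6.5 while sellers would supply more, so the quantity traded is 6.5 at price 156.
The supply price at Q = 6.5 is 134.75. PS is the trapezoid between 156 and supply over [0, 6.5]: (1/2)[(156 - 112) + (156 - 134.75)](6.5) = 212.0625.

212.06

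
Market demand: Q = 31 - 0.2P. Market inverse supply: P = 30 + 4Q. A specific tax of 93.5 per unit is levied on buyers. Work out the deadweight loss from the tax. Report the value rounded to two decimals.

Rewriting demand in inverse form: P = 155 - 5Q.
Pre-tax equilibrium: 155 - 5Q = 30 + 4Q gives Q* = 13.8889, P* = 85.5556.
With the tax, buyers' net willingness to pay falls by 93.5: (155 - 93.5) - 5Q = 30 + 4Q, so Q_t = 3.5. Buyers pay P_b = 137.5; sellers receive P_s = P_b - 93.5 = 44.
Deadweight loss is the triangle between the curves from Q_t to Q*: (1/2)(13.8889 - 3.5)(93.5) = 485.6806.

485.68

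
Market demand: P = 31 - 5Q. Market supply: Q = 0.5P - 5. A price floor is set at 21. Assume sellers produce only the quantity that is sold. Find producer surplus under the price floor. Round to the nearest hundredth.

18.00

Rewriting supply in inverse form: P = 10 + 2Q.
Free-market equilibrium: 31 - 5Q = 10 + 2Q gives Q* = 3, P* = 16.
At P = 21, buyers demand (31 - 21)/5 = 2 while sellers would supply more, so the quantity traded is 2 at price 21.
The supply price at Q = 2 is 14. PS is the trapezoid between 21 and supply over [0, 2]: (1/2)[(21 - 10) + (21 - 14)](2) = 18.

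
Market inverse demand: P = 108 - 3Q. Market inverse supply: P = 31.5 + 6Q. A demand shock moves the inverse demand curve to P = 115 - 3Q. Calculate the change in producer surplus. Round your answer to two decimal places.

Initial equilibrium: Q_0 = 8.5, P_0 = 82.5; CS_0 = (1/2)(8.5)(25.5) = 108.375, PS_0 = (1/2)(8.5)(51) = 216.75.
New equilibrium: 115 - 3Q = 31.5 + 6Q gives Q_1 = 9.2778, P_1 = 87.1667; CS_1 = 129.1157, PS_1 = 258.2315.
Change in producer surplus = 258.2315 - 216.75 = 41.4815.

41.48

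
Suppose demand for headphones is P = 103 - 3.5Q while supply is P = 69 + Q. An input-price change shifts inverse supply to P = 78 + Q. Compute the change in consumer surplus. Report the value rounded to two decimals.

Initial equilibrium: Q_0 = 7.5556, P_0 = 76.5556; CS_0 = (1/2)(7.5556)(26.4444) = 99.9012, PS_0 = (1/2)(7.5556)(7.5556) = 28.5432.
New equilibrium: 103 - 3.5Q = 78 + Q gives Q_1 = 5.5556, P_1 = 83.5556; CS_1 = 54.0123, PS_1 = 15.4321.
Change in consumer surplus = 54.0123 - 99.9012 = -45.8889.

-45.89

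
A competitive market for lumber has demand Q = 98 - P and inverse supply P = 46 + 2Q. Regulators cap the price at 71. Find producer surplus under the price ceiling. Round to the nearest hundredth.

Rewriting demand in inverse form: P = 98 - Q.
Without the control, 98 - Q = 46 + 2Q so Q* = 17.3333 and P* = 80.6667.
At the ceiling price 71, quantity supplied is (71 - 46)/2 = 12.5; supply is the short side, so Q = 12.5 trades at P = 71.
PS is the triangle above supply below 71: (1/2)(12.5)(71 - 46) = 156.25.

156.25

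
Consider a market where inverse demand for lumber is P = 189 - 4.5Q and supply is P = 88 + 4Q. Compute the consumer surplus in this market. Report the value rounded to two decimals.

Set 189 - 4.5Q = 88 + 4Q, which gives 101 = 8.5Q, so Q* = 11.8824 and P* = 189 - 4.5(11.8824) = 135.5294.
CS is the area between the demand curve and P* from 0 to Q*: (1/2)(11.8824)(53.4706) = 317.6782.

317.68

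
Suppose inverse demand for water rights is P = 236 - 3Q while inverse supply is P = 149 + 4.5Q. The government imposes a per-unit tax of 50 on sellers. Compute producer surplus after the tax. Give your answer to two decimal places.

54.76

Without the tax, 236 - 3Q = 149 + 4.5Q so Q* = 11.6 and P* = 201.2.
A tax on sellers shifts supply up by 50: 236 - 3Q = 149 + 4.5Q + 50, so Q_t = 4.9333. Buyers pay P_b = 221.2; sellers receive P_s = P_b - 50 = 171.2.
PS = (1/2)(Q_t)(P_s - 149) = (1/2)(4.9333)(22.2) = 54.76.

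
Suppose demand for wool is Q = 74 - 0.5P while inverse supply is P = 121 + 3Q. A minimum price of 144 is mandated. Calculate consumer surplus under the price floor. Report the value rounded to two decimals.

4.00

Rewriting demand in inverse form: P = 148 - 2Q.
Free-market equilibrium: 148 - 2Q = 121 + 3Q gives Q* = 5.4, P* = 137.2.
At P = 144, buyers demand (148 - 144)/2 = 2 while sellers would supply more, so the quantity traded is 2 at price 144.
CS is the triangle under demand above 144: (1/2)(2)(148 - 144) = 4.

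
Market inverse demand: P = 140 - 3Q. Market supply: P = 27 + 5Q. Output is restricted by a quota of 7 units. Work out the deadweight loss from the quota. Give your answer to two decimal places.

Without the quota, 140 - 3Q = 27 + 5Q gives Q* = 14.125.
At Q = 7 the demand price is 140 - 3(7) = 119 and the supply price is 27 + 5(7) = 62.
DWL = (1/2)(gap between curves at 7) x (Q* - 7) = (1/2)(57)(7.125) = 203.0625.

203.06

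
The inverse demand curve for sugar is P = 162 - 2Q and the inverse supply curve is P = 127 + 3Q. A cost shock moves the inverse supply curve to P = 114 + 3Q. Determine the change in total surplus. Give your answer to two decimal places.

107.90

Initial equilibrium: Q_0 = 7, P_0 = 148; CS_0 = (1/2)(7)(14) = 49, PS_0 = (1/2)(7)(21) = 73.5.
New equilibrium: 162 - 2Q = 114 + 3Q gives Q_1 = 9.6, P_1 = 142.8; CS_1 = 92.16, PS_1 = 138.24.
Change in total surplus = (92.16 + 138.24) - (49 + 73.5) = 107.9.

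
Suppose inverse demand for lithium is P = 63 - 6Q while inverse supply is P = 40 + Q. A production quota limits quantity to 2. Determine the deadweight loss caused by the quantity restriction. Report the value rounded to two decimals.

Without the quota, 63 - 6Q = 40 + Q gives Q* = 3.2857.
At Q = 2 the demand price is 63 - 6(2) = 51 and the supply price is 40 + (2) = 42.
Deadweight loss is the triangle between the curves from 2 to 3.2857: (1/2)(51 - 42)(3.2857 - 2) = 5.7857.

5.79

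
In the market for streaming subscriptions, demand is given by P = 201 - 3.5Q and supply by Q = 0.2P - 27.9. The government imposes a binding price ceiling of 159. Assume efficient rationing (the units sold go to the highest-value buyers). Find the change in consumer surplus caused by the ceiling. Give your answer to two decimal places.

45.57

Rewriting supply in inverse form: P = 139.5 + 5Q.
Without the control, 201 - 3.5Q = 139.5 + 5Q so Q* = 7.2353 and P* = 175.6765.
At P = 159, sellers supply (159 - 139.5)/5 = 3.9 while buyers want more, so the quantity traded is 3.9 at price 159.
CS goes from (1/2)(7.2353)(25.3235) = 91.6116 to 137.1825 (computed as (201 - 159)(3.9) - (1/2)(3.5)(3.9)^2), a change of 45.5709.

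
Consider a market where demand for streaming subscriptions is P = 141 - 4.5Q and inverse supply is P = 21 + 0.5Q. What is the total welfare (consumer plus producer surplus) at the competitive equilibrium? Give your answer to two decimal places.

1440.00

Setting demand equal to supply, 120 = 5Q, so Q* = 24 and P* = 33.
CS = (1/2)(24)(108) = 1296 and PS = (1/2)(24)(12) = 144, so total surplus = 1440.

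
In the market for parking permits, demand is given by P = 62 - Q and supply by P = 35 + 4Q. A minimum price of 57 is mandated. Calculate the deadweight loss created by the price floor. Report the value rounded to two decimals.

0.40

Without the control, 62 - Q = 35 + 4Q so Q* = 5.4 and P* = 56.6.
At P = 57, buyers demand (62 - 57)/1 = 5 while sellers would supply more, so the quantity traded is 5 at price 57.
The lost-trades triangle has base Q* - 5 = 0.4 and height equal to the gap between the curves at Q = 5, which is 57 - 55 = 2. DWL = (1/2)(0.4)(2) = 0.4.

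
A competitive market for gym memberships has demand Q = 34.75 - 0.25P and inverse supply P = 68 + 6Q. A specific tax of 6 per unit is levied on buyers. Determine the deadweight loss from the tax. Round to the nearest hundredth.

Rewriting demand in inverse form: P = 139 - 4Q.
Pre-tax equilibrium: 139 - 4Q = 68 + 6Q gives Q* = 7.1, P* = 110.6.
A tax on buyers shifts demand down by 6: (139 - 6) - 4Q = 68 + 6Q, so Q_t = 6.5. Buyers pay P_b = 113; sellers receive P_s = P_b - 6 = 107.
Deadweight loss is the triangle between the curves from Q_t to Q*: (1/2)(7.1 - 6.5)(6) = 1.8.

1.80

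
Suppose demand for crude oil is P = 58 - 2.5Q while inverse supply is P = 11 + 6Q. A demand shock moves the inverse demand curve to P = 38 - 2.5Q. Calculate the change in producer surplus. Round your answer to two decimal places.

-61.45

Initial equilibrium: Q_0 = 5.5294, P_0 = 44.1765; CS_0 = (1/2)(5.5294)(13.8235) = 38.218, PS_0 = (1/2)(5.5294)(33.1765) = 91.7232.
New equilibrium: 38 - 2.5Q = 11 + 6Q gives Q_1 = 3.1765, P_1 = 30.0588; CS_1 = 12.6125, PS_1 = 30.2699.
Change in producer surplus = 30.2699 - 91.7232 = -61.4533.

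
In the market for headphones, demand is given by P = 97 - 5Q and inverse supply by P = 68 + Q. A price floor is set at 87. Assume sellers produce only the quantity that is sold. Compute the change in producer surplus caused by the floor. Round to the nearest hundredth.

24.32

Free-market equilibrium: 97 - 5Q = 68 + Q gives Q* = 4.8333, P* = 72.8333.
At the floor price 87, quantity demanded is (97 - 87)/5 = 2; demand is the short side, so Q = 2 trades at P = 87.
PS goes from (1/2)(4.8333)(4.8333) = 11.6806 to 36 (computed as (87 - 68)(2) - (1/2)(1)(2)^2), a change of 24.3194.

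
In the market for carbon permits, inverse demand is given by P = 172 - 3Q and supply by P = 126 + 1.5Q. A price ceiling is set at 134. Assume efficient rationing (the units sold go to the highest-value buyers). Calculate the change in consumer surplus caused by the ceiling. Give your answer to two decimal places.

3.26

Without the control, 172 - 3Q = 126 + 1.5Q so Q* = 10.2222 and P* = 141.3333.
At the ceiling price 134, quantity supplied is (134 - 126)/1.5 = 5.3333; supply is the short side, so Q = 5.3333 trades at P = 134.
CS goes from (1/2)(10.2222)(30.6667) = 156.7407 to 160 (computed as (172 - 134)(5.3333) - (1/2)(3)(5.3333)^2), a change of 3.2593.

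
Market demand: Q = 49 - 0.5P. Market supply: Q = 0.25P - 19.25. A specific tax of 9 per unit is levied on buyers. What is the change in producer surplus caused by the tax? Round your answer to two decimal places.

-16.50

Rewriting demand in inverse form: P = 98 - 2Q.
Rewriting supply in inverse form: P = 77 + 4Q.
Without the tax, 98 - 2Q = 77 + 4Q so Q* = 3.5 and P* = 91.
With the tax, buyers' net willingness to pay falls by 9: (98 - 9) - 2Q = 77 + 4Q, so Q_t = 2. Buyers pay P_b = 94; sellers receive P_s = P_b - 9 = 85.
Producers lose the trapezoid between P_s and P* out to Q_t plus the triangle from Q_t to Q*: change in PS = 8 - 24.5 = -16.5.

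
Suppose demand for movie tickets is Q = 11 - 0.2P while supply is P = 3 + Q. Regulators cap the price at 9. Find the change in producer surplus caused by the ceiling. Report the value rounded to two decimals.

-19.56

Rewriting demand in inverse form: P = 55 - 5Q.
Without the control, 55 - 5Q = 3 + Q so Q* = 8.6667 and P* = 11.6667.
At P = 9, sellers supply (9 - 3)/1 = 6 while buyers want more, so the quantity traded is 6 at price 9.
PS goes from (1/2)(8.6667)(8.6667) = 37.5556 to 18 (computed as (9 - 3)(6) - (1/2)(1)(6)^2), a change of -19.5556.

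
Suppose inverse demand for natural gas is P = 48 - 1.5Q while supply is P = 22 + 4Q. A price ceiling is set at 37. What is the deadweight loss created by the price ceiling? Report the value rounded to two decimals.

2.63

Free-market equilibrium: 48 - 1.5Q = 22 + 4Q gives Q* = 4.7273, P* = 40.9091.
At P = 37, sellers supply (37 - 22)/4 = 3.75 while buyers want more, so the quantity traded is 3.75 at price 37.
The lost-trades triangle has base Q* - 3.75 = 0.9773 and height equal to the gap between the curves at Q = 3.75, which is 42.375 - 37 = 5.375. DWL = (1/2)(0.9773)(5.375) = 2.6264.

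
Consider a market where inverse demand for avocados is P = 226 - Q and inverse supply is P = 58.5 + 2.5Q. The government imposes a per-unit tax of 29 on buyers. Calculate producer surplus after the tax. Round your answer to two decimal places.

Pre-tax equilibrium: 226 - Q = 58.5 + 2.5Q gives Q* = 47.8571, P* = 178.1429.
With the tax, buyers' net willingness to pay falls by 29: (226 - 29) - Q = 58.5 + 2.5Q, so Q_t = 39.5714. Buyers pay P_b = 186.4286; sellers receive P_s = P_b - 29 = 157.4286.
Producer surplus is the triangle above supply below P_s: (1/2)(39.5714)(157.4286 - 58.5) = 1957.3724.

1957.37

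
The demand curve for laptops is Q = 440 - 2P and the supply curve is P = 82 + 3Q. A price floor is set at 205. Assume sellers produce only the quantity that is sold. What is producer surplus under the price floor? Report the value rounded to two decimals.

2340.00

Rewriting demand in inverse form: P = 220 - 0.5Q.
Free-market equilibrium: 220 - 0.5Q = 82 + 3Q gives Q* = 39.4286, P* = 200.2857.
At P = 205, buyers demand (220 - 205)/0.5 = 30 while sellers would supply more, so the quantity traded is 30 at price 205.
The supply price at Q = 30 is 172. PS is the trapezoid between 205 and supply over [0, 30]: (1/2)[(205 - 82) + (205 - 172)](30) = 2340.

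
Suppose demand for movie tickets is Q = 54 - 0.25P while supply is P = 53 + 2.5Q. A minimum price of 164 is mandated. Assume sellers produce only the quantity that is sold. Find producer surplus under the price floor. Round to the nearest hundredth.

1231.75

Rewriting demand in inverse form: P = 216 - 4Q.
Without the control, 216 - 4Q = 53 + 2.5Q so Q* = 25.0769 and P* = 115.6923.
At P = 164, buyers demand (216 - 164)/4 = 13 while sellers would supply more, so the quantity traded is 13 at price 164.
The supply price at Q = 13 is 85.5. PS is the trapezoid between 164 and supply over [0, 13]: (1/2)[(164 - 53) + (164 - 85.5)](13) = 1231.75.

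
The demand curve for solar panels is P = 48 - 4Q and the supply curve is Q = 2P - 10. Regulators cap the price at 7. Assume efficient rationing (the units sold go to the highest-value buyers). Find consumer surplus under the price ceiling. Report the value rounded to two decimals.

132.00

Rewriting supply in inverse form: P = 5 + 0.5Q.
Without the control, 48 - 4Q = 5 + 0.5Q so Q* = 9.5556 and P* = 9.7778.
At P = 7, sellers supply (7 - 5)/0.5 = 4 while buyers want more, so the quantity traded is 4 at price 7.
The demand price at Q = 4 is 32. CS is the trapezoid between demand and 7 over [0, 4]: (1/2)[(48 - 7) + (32 - 7)](4) = 132.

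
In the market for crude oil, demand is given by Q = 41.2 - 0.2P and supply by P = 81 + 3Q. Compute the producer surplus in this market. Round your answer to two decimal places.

Rewriting demand in inverse form: P = 206 - 5Q.
Set 206 - 5Q = 81 + 3Q, which gives 125 = 8Q, so Q* = 15.625 and P* = 206 - 5(15.625) = 127.875.
Producer surplus is the triangle above supply below P*: (1/2)(15.625)(127.875 - 81) = (1/2)(15.625)(46.875) = 366.2109.

366.21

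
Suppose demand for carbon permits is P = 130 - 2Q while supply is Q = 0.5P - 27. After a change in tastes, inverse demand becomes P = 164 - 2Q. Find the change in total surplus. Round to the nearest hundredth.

790.50

Rewriting supply in inverse form: P = 54 + 2Q.
Initial equilibrium: Q_0 = 19, P_0 = 92; CS_0 = (1/2)(19)(38) = 361, PS_0 = (1/2)(19)(38) = 361.
New equilibrium: 164 - 2Q = 54 + 2Q gives Q_1 = 27.5, P_1 = 109; CS_1 = 756.25, PS_1 = 756.25.
Change in total surplus = (756.25 + 756.25) - (361 + 361) = 790.5.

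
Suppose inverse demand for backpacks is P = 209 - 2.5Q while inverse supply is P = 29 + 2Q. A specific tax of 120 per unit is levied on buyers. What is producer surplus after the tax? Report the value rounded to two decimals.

177.78

Without the tax, 209 - 2.5Q = 29 + 2Q so Q* = 40 and P* = 109.
With the tax, buyers' net willingness to pay falls by 120: (209 - 120) - 2.5Q = 29 + 2Q, so Q_t = 13.3333. Buyers pay P_b = 175.6667; sellers receive P_s = P_b - 120 = 55.6667.
Producer surplus is the triangle above supply below P_s: (1/2)(13.3333)(55.6667 - 29) = 177.7778.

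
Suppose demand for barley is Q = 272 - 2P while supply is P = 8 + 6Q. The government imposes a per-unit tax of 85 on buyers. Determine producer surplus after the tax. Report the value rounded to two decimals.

Rewriting demand in inverse form: P = 136 - 0.5Q.
Without the tax, 136 - 0.5Q = 8 + 6Q so Q* = 19.6923 and P* = 126.1538.
With the tax, buyers' net willingness to pay falls by 85: (136 - 85) - 0.5Q = 8 + 6Q, so Q_t = 6.6154. Buyers pay P_b = 132.6923; sellers receive P_s = P_b - 85 = 47.6923.
Producer surplus is the triangle above supply below P_s: (1/2)(6.6154)(47.6923 - 8) = 131.2899.

131.29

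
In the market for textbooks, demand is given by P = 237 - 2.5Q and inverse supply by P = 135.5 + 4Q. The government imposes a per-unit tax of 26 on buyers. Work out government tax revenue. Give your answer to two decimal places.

Without the tax, 237 - 2.5Q = 135.5 + 4Q so Q* = 15.6154 and P* = 197.9615.
A tax on buyers shifts demand down by 26: (237 - 26) - 2.5Q = 135.5 + 4Q, so Q_t = 11.6154. Buyers pay P_b = 207.9615; sellers receive P_s = P_b - 26 = 181.9615.
Revenue is the tax times quantity traded: 26 x 11.6154 = 302.

302.00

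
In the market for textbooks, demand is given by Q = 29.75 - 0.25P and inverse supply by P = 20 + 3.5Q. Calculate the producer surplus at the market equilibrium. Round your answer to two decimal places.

Rewriting demand in inverse form: P = 119 - 4Q.
Setting demand equal to supply, 99 = 7.5Q, so Q* = 13.2 and P* = 66.2.
The supply curve's price intercept is 20, so PS = (1/2)(Q*)(P* - 20) = (1/2)(13.2)(46.2) = 304.92.

304.92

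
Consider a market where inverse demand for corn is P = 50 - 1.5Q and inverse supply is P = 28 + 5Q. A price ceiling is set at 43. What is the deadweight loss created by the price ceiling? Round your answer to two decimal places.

Free-market equilibrium: 50 - 1.5Q = 28 + 5Q gives Q* = 3.3846, P* = 44.9231.
At P = 43, sellers supply (43 - 28)/5 = 3 while buyers want more, so the quantity traded is 3 at price 43.
The lost-trades triangle has base Q* - 3 = 0.3846 and height equal to the gap between the curves at Q = 3, which is 45.5 - 43 = 2.5. DWL = (1/2)(0.3846)(2.5) = 0.4808.

0.48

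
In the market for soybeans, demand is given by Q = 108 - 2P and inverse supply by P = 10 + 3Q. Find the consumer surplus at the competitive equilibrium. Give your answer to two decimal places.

39.51

Rewriting demand in inverse form: P = 54 - 0.5Q.
Set 54 - 0.5Q = 10 + 3Q, which gives 44 = 3.5Q, so Q* = 12.5714 and P* = 54 - 0.5(12.5714) = 47.7143.
The demand choke price is 54, so CS = (1/2)(Q*)(54 - P*) = (1/2)(12.5714)(6.2857) = 39.5102.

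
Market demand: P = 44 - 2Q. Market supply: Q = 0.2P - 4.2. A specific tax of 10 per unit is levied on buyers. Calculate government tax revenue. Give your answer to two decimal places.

18.57

Rewriting supply in inverse form: P = 21 + 5Q.
Without the tax, 44 - 2Q = 21 + 5Q so Q* = 3.2857 and P* = 37.4286.
With the tax, buyers' net willingness to pay falls by 10: (44 - 10) - 2Q = 21 + 5Q, so Q_t = 1.8571. Buyers pay P_b = 40.2857; sellers receive P_s = P_b - 10 = 30.2857.
Tax revenue = t x Q_t = 10 x 1.8571 = 18.5714.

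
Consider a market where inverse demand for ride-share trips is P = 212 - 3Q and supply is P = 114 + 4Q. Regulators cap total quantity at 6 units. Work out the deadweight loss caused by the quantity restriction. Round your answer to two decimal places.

Unrestricted equilibrium: Q* = (212 - 114)/(3 + 4) = 14.
At Q = 6 the demand price is 212 - 3(6) = 194 and the supply price is 114 + 4(6) = 138.
Deadweight loss is the triangle between the curves from 6 to 14: (1/2)(194 - 138)(14 - 6) = 224.

224.00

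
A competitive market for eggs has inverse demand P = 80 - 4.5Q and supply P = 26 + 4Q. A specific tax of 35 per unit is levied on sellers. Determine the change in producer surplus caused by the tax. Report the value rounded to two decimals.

-70.73

Without the tax, 80 - 4.5Q = 26 + 4Q so Q* = 6.3529 and P* = 51.4118.
A tax on sellers shifts supply up by 35: 80 - 4.5Q = 26 + 4Q + 35, so Q_t = 2.2353. Buyers pay P_b = 69.9412; sellers receive P_s = P_b - 35 = 34.9412.
Producers lose the trapezoid between P_s and P* out to Q_t plus the triangle from Q_t to Q*: change in PS = 9.9931 - 80.7197 = -70.7266.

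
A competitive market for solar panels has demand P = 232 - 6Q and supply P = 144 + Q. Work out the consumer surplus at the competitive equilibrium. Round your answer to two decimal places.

Setting demand equal to supply, 88 = 7Q, so Q* = 12.5714 and P* = 156.5714.
CS is the area between the demand curve and P* from 0 to Q*: (1/2)(12.5714)(75.4286) = 474.1224.

474.12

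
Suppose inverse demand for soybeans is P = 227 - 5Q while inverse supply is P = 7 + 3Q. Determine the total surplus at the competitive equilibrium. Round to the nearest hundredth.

Setting demand equal to supply, 220 = 8Q, so Q* = 27.5 and P* = 89.5.
CS = (1/2)(27.5)(137.5) = 1890.625 and PS = (1/2)(27.5)(82.5) = 1134.375, so total surplus = 3025.

3025.00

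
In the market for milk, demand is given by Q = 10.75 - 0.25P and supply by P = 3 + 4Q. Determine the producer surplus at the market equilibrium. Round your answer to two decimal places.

50.00

Rewriting demand in inverse form: P = 43 - 4Q.
Equilibrium: 43 - 4Q = 3 + 4Q, so Q* = 5 and P* = 23.
Producer surplus is the triangle above supply below P*: (1/2)(5)(23 - 3) = (1/2)(5)(20) = 50.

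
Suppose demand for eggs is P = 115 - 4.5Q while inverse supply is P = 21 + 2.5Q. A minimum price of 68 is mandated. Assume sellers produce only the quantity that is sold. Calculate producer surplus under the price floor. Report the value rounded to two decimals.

354.53

Free-market equilibrium: 115 - 4.5Q = 21 + 2.5Q gives Q* = 13.4286, P* = 54.5714.
At the floor price 68, quantity demanded is (115 - 68)/4.5 = 10.4444; demand is the short side, so Q = 10.4444 trades at P = 68.
The supply price at Q = 10.4444 is 47.1111. PS is the trapezoid between 68 and supply over [0, 10.4444]: (1/2)[(68 - 21) + (68 - 47.1111)](10.4444) = 354.5309.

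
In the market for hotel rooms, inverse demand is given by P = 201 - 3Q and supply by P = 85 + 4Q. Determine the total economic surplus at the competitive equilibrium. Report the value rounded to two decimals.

Setting demand equal to supply, 116 = 7Q, so Q* = 16.5714 and P* = 151.2857.
Total surplus is the full triangle between the curves from 0 to Q*: (1/2)(16.5714)(201 - 85) = 961.1429.

961.14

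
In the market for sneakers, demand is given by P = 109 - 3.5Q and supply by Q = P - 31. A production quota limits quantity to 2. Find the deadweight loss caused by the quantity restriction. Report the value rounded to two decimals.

Rewriting supply in inverse form: P = 31 + Q.
Unrestricted equilibrium: Q* = (109 - 31)/(3.5 + 1) = 17.3333.
At Q = 2 the demand price is 109 - 3.5(2) = 102 and the supply price is 31 + (2) = 33.
DWL = (1/2)(gap between curves at 2) x (Q* - 2) = (1/2)(69)(15.3333) = 529.

529.00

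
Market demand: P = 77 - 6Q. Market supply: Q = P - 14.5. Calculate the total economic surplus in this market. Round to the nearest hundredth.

279.02

Rewriting supply in inverse form: P = 14.5 + Q.
Set 77 - 6Q = 14.5 + Q, which gives 62.5 = 7Q, so Q* = 8.9286 and P* = 77 - 6(8.9286) = 23.4286.
Total surplus is the full triangle between the curves from 0 to Q*: (1/2)(8.9286)(77 - 14.5) = 279.0179.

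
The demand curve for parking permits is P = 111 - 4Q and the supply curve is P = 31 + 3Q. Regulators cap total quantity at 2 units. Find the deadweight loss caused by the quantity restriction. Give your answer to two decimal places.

Unrestricted equilibrium: Q* = (111 - 31)/(4 + 3) = 11.4286.
At Q = 2 the demand price is 111 - 4(2) = 103 and the supply price is 31 + 3(2) = 37.
Deadweight loss is the triangle between the curves from 2 to 11.4286: (1/2)(103 - 37)(11.4286 - 2) = 311.1429.

311.14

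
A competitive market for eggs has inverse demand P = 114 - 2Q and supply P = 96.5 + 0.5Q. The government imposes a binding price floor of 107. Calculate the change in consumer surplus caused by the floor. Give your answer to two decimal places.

-36.75

Free-market equilibrium: 114 - 2Q = 96.5 + 0.5Q gives Q* = 7, P* = 100.
At P = 107, buyers demand (114 - 107)/2 = 3.5 while sellers would supply more, so the quantity traded is 3.5 at price 107.
CS goes from (1/2)(7)(14) = 49 to 12.25 (computed as (114 - 107)(3.5) - (1/2)(2)(3.5)^2), a change of -36.75.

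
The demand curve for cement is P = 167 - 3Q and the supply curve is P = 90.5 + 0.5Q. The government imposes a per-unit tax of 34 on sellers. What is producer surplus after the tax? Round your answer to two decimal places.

Without the tax, 167 - 3Q = 90.5 + 0.5Q so Q* = 21.8571 and P* = 101.4286.
With the tax, sellers need 34 more per unit: 167 - 3Q = 90.5 + 0.5Q + 34, so Q_t = 12.1429. Buyers pay P_b = 130.5714; sellers receive P_s = P_b - 34 = 96.5714.
PS = (1/2)(Q_t)(P_s - 90.5) = (1/2)(12.1429)(6.0714) = 36.8622.

36.86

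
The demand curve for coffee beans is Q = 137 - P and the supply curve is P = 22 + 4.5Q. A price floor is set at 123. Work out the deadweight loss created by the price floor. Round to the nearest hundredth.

131.27

Rewriting demand in inverse form: P = 137 - Q.
Free-market equilibrium: 137 - Q = 22 + 4.5Q gives Q* = 20.9091, P* = 116.0909.
At P = 123, buyers demand (137 - 123)/1 = 14 while sellers would supply more, so the quantity traded is 14 at price 123.
At Q = 14 the demand price is 123 and the supply price is 85. Deadweight loss is the triangle between the curves from 14 to 20.9091: (1/2)(123 - 85)(20.9091 - 14) = 131.2727.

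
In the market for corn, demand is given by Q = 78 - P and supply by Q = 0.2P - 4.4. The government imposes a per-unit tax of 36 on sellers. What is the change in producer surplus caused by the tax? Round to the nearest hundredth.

Rewriting demand in inverse form: P = 78 - Q.
Rewriting supply in inverse form: P = 22 + 5Q.
Without the tax, 78 - Q = 22 + 5Q so Q* = 9.3333 and P* = 68.6667.
A tax on sellers shifts supply up by 36: 78 - Q = 22 + 5Q + 36, so Q_t = 3.3333. Buyers pay P_b = 74.6667; sellers receive P_s = P_b - 36 = 38.6667.
Producers lose the trapezoid between P_s and P* out to Q_t plus the triangle from Q_t to Q*: change in PS = 27.7778 - 217.7778 = -190.

-190.00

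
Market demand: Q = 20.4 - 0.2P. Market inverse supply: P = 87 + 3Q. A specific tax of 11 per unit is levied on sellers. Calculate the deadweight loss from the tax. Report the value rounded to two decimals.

Rewriting demand in inverse form: P = 102 - 5Q.
Without the tax, 102 - 5Q = 87 + 3Q so Q* = 1.875 and P* = 92.625.
With the tax, sellers need 11 more per unit: 102 - 5Q = 87 + 3Q + 11, so Q_t = 0.5. Buyers pay P_b = 99.5; sellers receive P_s = P_b - 11 = 88.5.
Deadweight loss is the triangle between the curves from Q_t to Q*: (1/2)(1.875 - 0.5)(11) = 7.5625.

7.56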